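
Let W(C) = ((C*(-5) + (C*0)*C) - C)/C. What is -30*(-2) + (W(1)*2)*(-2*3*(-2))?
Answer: -84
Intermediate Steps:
W(C) = -6 (W(C) = ((-5*C + 0*C) - C)/C = ((-5*C + 0) - C)/C = (-5*C - C)/C = (-6*C)/C = -6)
-30*(-2) + (W(1)*2)*(-2*3*(-2)) = -30*(-2) + (-6*2)*(-2*3*(-2)) = 60 - (-72)*(-2) = 60 - 12*12 = 60 - 144 = -84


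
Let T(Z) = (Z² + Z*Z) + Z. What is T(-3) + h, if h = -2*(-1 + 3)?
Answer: 11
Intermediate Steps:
T(Z) = Z + 2*Z² (T(Z) = (Z² + Z²) + Z = 2*Z² + Z = Z + 2*Z²)
h = -4 (h = -2*2 = -4)
T(-3) + h = -3*(1 + 2*(-3)) - 4 = -3*(1 - 6) - 4 = -3*(-5) - 4 = 15 - 4 = 11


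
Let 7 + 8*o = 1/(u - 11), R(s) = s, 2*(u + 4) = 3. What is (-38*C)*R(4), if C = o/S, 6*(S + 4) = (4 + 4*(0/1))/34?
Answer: -61693/1827 ≈ -33.767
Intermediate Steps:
u = -5/2 (u = -4 + (½)*3 = -4 + 3/2 = -5/2 ≈ -2.5000)
o = -191/216 (o = -7/8 + 1/(8*(-5/2 - 11)) = -7/8 + 1/(8*(-27/2)) = -7/8 + (⅛)*(-2/27) = -7/8 - 1/108 = -191/216 ≈ -0.88426)
S = -203/51 (S = -4 + ((4 + 4*(0/1))/34)/6 = -4 + ((4 + 4*(0*1))*(1/34))/6 = -4 + ((4 + 4*0)*(1/34))/6 = -4 + ((4 + 0)*(1/34))/6 = -4 + (4*(1/34))/6 = -4 + (⅙)*(2/17) = -4 + 1/51 = -203/51 ≈ -3.9804)
C = 3247/14616 (C = -191/(216*(-203/51)) = -191/216*(-51/203) = 3247/14616 ≈ 0.22215)
(-38*C)*R(4) = -38*3247/14616*4 = -61693/7308*4 = -61693/1827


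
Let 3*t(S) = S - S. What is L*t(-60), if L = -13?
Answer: 0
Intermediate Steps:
t(S) = 0 (t(S) = (S - S)/3 = (1/3)*0 = 0)
L*t(-60) = -13*0 = 0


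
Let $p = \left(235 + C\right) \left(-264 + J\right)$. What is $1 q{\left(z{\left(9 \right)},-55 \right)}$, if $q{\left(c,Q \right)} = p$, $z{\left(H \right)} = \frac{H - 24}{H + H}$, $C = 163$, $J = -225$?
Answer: $-194622$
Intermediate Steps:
$p = -194622$ ($p = \left(235 + 163\right) \left(-264 - 225\right) = 398 \left(-489\right) = -194622$)
$z{\left(H \right)} = \frac{-24 + H}{2 H}$
$q{\left(c,Q \right)} = -194622$
$1 q{\left(z{\left(9 \right)},-55 \right)} = 1 \left(-194622\right) = -194622$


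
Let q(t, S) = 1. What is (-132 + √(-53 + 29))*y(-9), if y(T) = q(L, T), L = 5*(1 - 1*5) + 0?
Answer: -132 + 2*I*√6 ≈ -132.0 + 4.899*I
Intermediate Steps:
L = -20 (L = 5*(1 - 5) + 0 = 5*(-4) + 0 = -20 + 0 = -20)
y(T) = 1
(-132 + √(-53 + 29))*y(-9) = (-132 + √(-53 + 29))*1 = (-132 + √(-24))*1 = (-132 + 2*I*√6)*1 = -132 + 2*I*√6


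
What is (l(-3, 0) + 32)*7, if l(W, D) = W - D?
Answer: 203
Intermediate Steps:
(l(-3, 0) + 32)*7 = ((-3 - 1*0) + 32)*7 = ((-3 + 0) + 32)*7 = (-3 + 32)*7 = 29*7 = 203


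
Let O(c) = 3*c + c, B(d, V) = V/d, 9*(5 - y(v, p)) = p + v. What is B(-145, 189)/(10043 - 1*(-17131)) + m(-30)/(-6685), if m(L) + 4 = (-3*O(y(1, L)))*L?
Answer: -110938889/250861310 ≈ -0.44223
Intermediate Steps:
y(v, p) = 5 - p/9 - v/9 (y(v, p) = 5 - (p + v)/9 = 5 + (-p/9 - v/9) = 5 - p/9 - v/9)
O(c) = 4*c
m(L) = -4 + L*(-176/3 + 4*L/3) (m(L) = -4 + (-12*(5 - L/9 - 1/9*1))*L = -4 + (-12*(5 - L/9 - 1/9))*L = -4 + (-12*(44/9 - L/9))*L = -4 + (-3*(176/9 - 4*L/9))*L = -4 + (-176/3 + 4*L/3)*L = -4 + L*(-176/3 + 4*L/3))
B(-145, 189)/(10043 - 1*(-17131)) + m(-30)/(-6685) = (189/(-145))/(10043 - 1*(-17131)) + (-4 + (4/3)*(-30)*(-44 - 30))/(-6685) = (189*(-1/145))/(10043 + 17131) + (-4 + (4/3)*(-30)*(-74))*(-1/6685) = -189/145/27174 + (-4 + 2960)*(-1/6685) = -189/145*1/27174 + 2956*(-1/6685) = -9/187630 - 2956/6685 = -110938889/250861310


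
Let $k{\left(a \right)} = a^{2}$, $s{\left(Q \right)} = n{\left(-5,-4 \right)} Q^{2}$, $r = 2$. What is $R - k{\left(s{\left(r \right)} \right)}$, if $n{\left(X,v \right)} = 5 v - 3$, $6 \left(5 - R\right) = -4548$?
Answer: $-7701$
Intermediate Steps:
$R = 763$ ($R = 5 - -758 = 5 + 758 = 763$)
$n{\left(X,v \right)} = -3 + 5 v$
$s{\left(Q \right)} = - 23 Q^{2}$ ($s{\left(Q \right)} = \left(-3 + 5 \left(-4\right)\right) Q^{2} = \left(-3 - 20\right) Q^{2} = - 23 Q^{2}$)
$R - k{\left(s{\left(r \right)} \right)} = 763 - \left(- 23 \cdot 2^{2}\right)^{2} = 763 - \left(\left(-23\right) 4\right)^{2} = 763 - \left(-92\right)^{2} = 763 - 8464 = -7701$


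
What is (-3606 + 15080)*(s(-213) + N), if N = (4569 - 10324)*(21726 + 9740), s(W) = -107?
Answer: -2077791515138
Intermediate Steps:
N = -181086830 (N = -5755*31466 = -181086830)
(-3606 + 15080)*(s(-213) + N) = (-3606 + 15080)*(-107 - 181086830) = 11474*(-181086937) = -2077791515138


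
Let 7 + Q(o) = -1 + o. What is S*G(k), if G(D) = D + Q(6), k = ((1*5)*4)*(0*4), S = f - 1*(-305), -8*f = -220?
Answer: -665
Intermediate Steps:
f = 55/2 (f = -⅛*(-220) = 55/2 ≈ 27.500)
S = 665/2 (S = 55/2 - 1*(-305) = 55/2 + 305 = 665/2 ≈ 332.50)
k = 0 (k = (5*4)*0 = 20*0 = 0)
Q(o) = -8 + o (Q(o) = -7 + (-1 + o) = -8 + o)
G(D) = -2 + D (G(D) = D + (-8 + 6) = D - 2 = -2 + D)
S*G(k) = 665*(-2 + 0)/2 = (665/2)*(-2) = -665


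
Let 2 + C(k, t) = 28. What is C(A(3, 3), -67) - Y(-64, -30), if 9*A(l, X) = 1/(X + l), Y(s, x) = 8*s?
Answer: 538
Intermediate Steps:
A(l, X) = 1/(9*(X + l))
C(k, t) = 26 (C(k, t) = -2 + 28 = 26)
C(A(3, 3), -67) - Y(-64, -30) = 26 - 8*(-64) = 26 - 1*(-512) = 26 + 512 = 538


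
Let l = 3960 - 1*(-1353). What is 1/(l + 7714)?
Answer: 1/13027 ≈ 7.6764e-5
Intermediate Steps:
l = 5313 (l = 3960 + 1353 = 5313)
1/(l + 7714) = 1/(5313 + 7714) = 1/13027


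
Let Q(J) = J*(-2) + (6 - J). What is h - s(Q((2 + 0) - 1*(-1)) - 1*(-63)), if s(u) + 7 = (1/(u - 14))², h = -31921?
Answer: -67530025/2116 ≈ -31914.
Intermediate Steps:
Q(J) = 6 - 3*J (Q(J) = -2*J + (6 - J) = 6 - 3*J)
s(u) = -7 + (-14 + u)⁻² (s(u) = -7 + (1/(u - 14))² = -7 + (1/(-14 + u))² = -7 + (-14 + u)⁻²)
h - s(Q((2 + 0) - 1*(-1)) - 1*(-63)) = -31921 - (-7 + (-14 + ((6 - 3*((2 + 0) - 1*(-1))) - 1*(-63)))⁻²) = -31921 - (-7 + (-14 + ((6 - 3*(2 + 1)) + 63))⁻²) = -31921 - (-7 + (-14 + ((6 - 3*3) + 63))⁻²) = -31921 - (-7 + (-14 + ((6 - 9) + 63))⁻²) = -31921 - (-7 + (-14 + (-3 + 63))⁻²) = -31921 - (-7 + (-14 + 60)⁻²) = -31921 - (-7 + 46⁻²) = -31921 - (-7 + 1/2116) = -31921 - 1*(-14811/2116) = -31921 + 14811/2116 = -67530025/2116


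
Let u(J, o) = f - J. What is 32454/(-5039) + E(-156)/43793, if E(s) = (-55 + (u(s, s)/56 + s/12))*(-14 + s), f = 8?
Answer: -9558611189/1544710489 ≈ -6.1880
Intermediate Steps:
u(J, o) = 8 - J
E(s) = (-14 + s)*(-384/7 + 11*s/168) (E(s) = (-55 + ((8 - s)/56 + s/12))*(-14 + s) = (-55 + ((8 - s)*(1/56) + s*(1/12)))*(-14 + s) = (-55 + ((1/7 - s/56) + s/12))*(-14 + s) = (-55 + (1/7 + 11*s/168))*(-14 + s) = (-384/7 + 11*s/168)*(-14 + s) = (-14 + s)*(-384/7 + 11*s/168))
32454/(-5039) + E(-156)/43793 = 32454/(-5039) + (768 - 4685/84*(-156) + (11/168)*(-156)**2)/43793 = 32454*(-1/5039) + (768 + 60905/7 + (11/168)*24336)*(1/43793) = -32454/5039 + (768 + 60905/7 + 11154/7)*(1/43793) = -32454/5039 + (77435/7)*(1/43793) = -32454/5039 + 77435/306551 = -9558611189/1544710489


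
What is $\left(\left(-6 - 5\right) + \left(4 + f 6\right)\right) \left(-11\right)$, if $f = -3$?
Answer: $275$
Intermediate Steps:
$\left(\left(-6 - 5\right) + \left(4 + f 6\right)\right) \left(-11\right) = \left(\left(-6 - 5\right) + \left(4 - 18\right)\right) \left(-11\right) = \left(-11 + \left(4 - 18\right)\right) \left(-11\right) = \left(-11 - 14\right) \left(-11\right) = \left(-25\right) \left(-11\right) = 275$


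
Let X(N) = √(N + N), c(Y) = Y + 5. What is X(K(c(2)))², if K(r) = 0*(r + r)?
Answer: 0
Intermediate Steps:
c(Y) = 5 + Y
K(r) = 0 (K(r) = 0*(2*r) = 0)
X(N) = √2*√N (X(N) = √(2*N) = √2*√N)
X(K(c(2)))² = (√2*√0)² = (√2*0)² = 0² = 0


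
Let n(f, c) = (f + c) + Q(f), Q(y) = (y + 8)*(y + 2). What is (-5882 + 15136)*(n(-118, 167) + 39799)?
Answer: 486834432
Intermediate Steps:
Q(y) = (2 + y)*(8 + y) (Q(y) = (8 + y)*(2 + y) = (2 + y)*(8 + y))
n(f, c) = 16 + c + f**2 + 11*f (n(f, c) = (f + c) + (16 + f**2 + 10*f) = (c + f) + (16 + f**2 + 10*f) = 16 + c + f**2 + 11*f)
(-5882 + 15136)*(n(-118, 167) + 39799) = (-5882 + 15136)*((16 + 167 + (-118)**2 + 11*(-118)) + 39799) = 9254*((16 + 167 + 13924 - 1298) + 39799) = 9254*(12809 + 39799) = 9254*52608 = 486834432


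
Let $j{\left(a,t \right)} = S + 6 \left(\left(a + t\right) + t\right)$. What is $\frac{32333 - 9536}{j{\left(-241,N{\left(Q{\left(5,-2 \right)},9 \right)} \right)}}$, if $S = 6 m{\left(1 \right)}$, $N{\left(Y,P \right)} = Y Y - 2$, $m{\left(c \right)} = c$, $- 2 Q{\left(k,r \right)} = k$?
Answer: $- \frac{7599}{463} \approx -16.413$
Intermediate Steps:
$Q{\left(k,r \right)} = - \frac{k}{2}$
$N{\left(Y,P \right)} = -2 + Y^{2}$ ($N{\left(Y,P \right)} = Y^{2} - 2 = -2 + Y^{2}$)
$S = 6$ ($S = 6 \cdot 1 = 6$)
$j{\left(a,t \right)} = 6 + 6 a + 12 t$ ($j{\left(a,t \right)} = 6 + 6 \left(\left(a + t\right) + t\right) = 6 + 6 \left(a + 2 t\right) = 6 + \left(6 a + 12 t\right) = 6 + 6 a + 12 t$)
$\frac{32333 - 9536}{j{\left(-241,N{\left(Q{\left(5,-2 \right)},9 \right)} \right)}} = \frac{32333 - 9536}{6 + 6 \left(-241\right) + 12 \left(-2 + \left(\left(- \frac{1}{2}\right) 5\right)^{2}\right)} = \frac{32333 - 9536}{6 - 1446 + 12 \left(-2 + \left(- \frac{5}{2}\right)^{2}\right)} = \frac{22797}{6 - 1446 + 12 \left(-2 + \frac{25}{4}\right)} = \frac{22797}{6 - 1446 + 12 \cdot \frac{17}{4}} = \frac{22797}{6 - 1446 + 51} = \frac{22797}{-1389} = 22797 \left(- \frac{1}{1389}\right) = - \frac{7599}{463}$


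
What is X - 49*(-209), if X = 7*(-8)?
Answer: 10185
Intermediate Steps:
X = -56
X - 49*(-209) = -56 - 49*(-209) = -56 + 10241 = 10185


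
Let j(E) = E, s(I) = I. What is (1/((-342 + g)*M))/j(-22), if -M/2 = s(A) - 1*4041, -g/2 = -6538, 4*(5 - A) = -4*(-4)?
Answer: -1/2263595840 ≈ -4.4178e-10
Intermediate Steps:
A = 1 (A = 5 - (-1)*(-4) = 5 - 1/4*16 = 5 - 4 = 1)
g = 13076 (g = -2*(-6538) = 13076)
M = 8080 (M = -2*(1 - 1*4041) = -2*(1 - 4041) = -2*(-4040) = 8080)
(1/((-342 + g)*M))/j(-22) = (1/((-342 + 13076)*8080))/(-22) = ((1/8080)/12734)*(-1/22) = ((1/12734)*(1/8080))*(-1/22) = (1/102890720)*(-1/22) = -1/2263595840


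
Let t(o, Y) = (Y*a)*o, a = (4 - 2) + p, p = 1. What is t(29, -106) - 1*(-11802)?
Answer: 2580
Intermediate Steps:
a = 3 (a = (4 - 2) + 1 = 2 + 1 = 3)
t(o, Y) = 3*Y*o (t(o, Y) = (Y*3)*o = (3*Y)*o = 3*Y*o)
t(29, -106) - 1*(-11802) = 3*(-106)*29 - 1*(-11802) = -9222 + 11802 = 2580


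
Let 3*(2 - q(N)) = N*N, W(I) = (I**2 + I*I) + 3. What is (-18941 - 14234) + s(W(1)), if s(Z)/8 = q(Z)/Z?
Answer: -497777/15 ≈ -33185.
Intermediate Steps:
W(I) = 3 + 2*I**2 (W(I) = (I**2 + I**2) + 3 = 2*I**2 + 3 = 3 + 2*I**2)
q(N) = 2 - N**2/3 (q(N) = 2 - N*N/3 = 2 - N**2/3)
s(Z) = 8*(2 - Z**2/3)/Z (s(Z) = 8*((2 - Z**2/3)/Z) = 8*(2 - Z**2/3)/Z)
(-18941 - 14234) + s(W(1)) = (-18941 - 14234) + (16/(3 + 2*1**2) - 8*(3 + 2*1**2)/3) = -33175 + (16/(3 + 2*1) - 8*(3 + 2*1)/3) = -33175 + (16/(3 + 2) - 8*(3 + 2)/3) = -33175 + (16/5 - 8/3*5) = -33175 + (16*(1/5) - 40/3) = -33175 + (16/5 - 40/3) = -33175 - 152/15 = -497777/15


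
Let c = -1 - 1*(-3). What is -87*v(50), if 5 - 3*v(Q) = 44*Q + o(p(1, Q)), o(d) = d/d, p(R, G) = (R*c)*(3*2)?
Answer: 63684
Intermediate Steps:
c = 2 (c = -1 + 3 = 2)
p(R, G) = 12*R (p(R, G) = (R*2)*(3*2) = (2*R)*6 = 12*R)
o(d) = 1
v(Q) = 4/3 - 44*Q/3 (v(Q) = 5/3 - (44*Q + 1)/3 = 5/3 - (1 + 44*Q)/3 = 5/3 + (-1/3 - 44*Q/3) = 4/3 - 44*Q/3)
-87*v(50) = -87*(4/3 - 44/3*50) = -87*(4/3 - 2200/3) = -87*(-732) = 63684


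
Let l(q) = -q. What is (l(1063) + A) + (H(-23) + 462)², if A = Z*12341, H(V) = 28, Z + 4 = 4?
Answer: 239037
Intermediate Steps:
Z = 0 (Z = -4 + 4 = 0)
A = 0 (A = 0*12341 = 0)
(l(1063) + A) + (H(-23) + 462)² = (-1*1063 + 0) + (28 + 462)² = (-1063 + 0) + 490² = -1063 + 240100 = 239037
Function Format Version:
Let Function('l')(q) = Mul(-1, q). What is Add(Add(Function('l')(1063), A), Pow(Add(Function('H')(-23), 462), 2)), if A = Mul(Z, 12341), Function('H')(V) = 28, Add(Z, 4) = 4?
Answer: 239037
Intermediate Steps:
Z = 0 (Z = Add(-4, 4) = 0)
A = 0 (A = Mul(0, 12341) = 0)
Add(Add(Function('l')(1063), A), Pow(Add(Function('H')(-23), 462), 2)) = Add(Add(Mul(-1, 1063), 0), Pow(Add(28, 462), 2)) = Add(Add(-1063, 0), Pow(490, 2)) = Add(-1063, 240100) = 239037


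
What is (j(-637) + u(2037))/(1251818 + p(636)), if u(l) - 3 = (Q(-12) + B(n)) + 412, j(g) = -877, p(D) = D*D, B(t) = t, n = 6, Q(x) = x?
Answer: -234/828157 ≈ -0.00028255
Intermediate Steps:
p(D) = D**2
u(l) = 409 (u(l) = 3 + ((-12 + 6) + 412) = 3 + (-6 + 412) = 3 + 406 = 409)
(j(-637) + u(2037))/(1251818 + p(636)) = (-877 + 409)/(1251818 + 636**2) = -468/(1251818 + 404496) = -468/1656314 = -468*1/1656314 = -234/828157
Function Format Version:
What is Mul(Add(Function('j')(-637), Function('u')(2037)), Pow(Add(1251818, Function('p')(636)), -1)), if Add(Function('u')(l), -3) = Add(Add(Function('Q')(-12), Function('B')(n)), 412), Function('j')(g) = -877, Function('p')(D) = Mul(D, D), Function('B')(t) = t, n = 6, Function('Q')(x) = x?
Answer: Rational(-234, 828157) ≈ -0.00028255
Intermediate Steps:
Function('p')(D) = Pow(D, 2)
Function('u')(l) = 409 (Function('u')(l) = Add(3, Add(Add(-12, 6), 412)) = Add(3, Add(-6, 412)) = Add(3, 406) = 409)
Mul(Add(Function('j')(-637), Function('u')(2037)), Pow(Add(1251818, Function('p')(636)), -1)) = Mul(Add(-877, 409), Pow(Add(1251818, Pow(636, 2)), -1)) = Mul(-468, Pow(Add(1251818, 404496), -1)) = Mul(-468, Pow(1656314, -1)) = Mul(-468, Rational(1, 1656314)) = Rational(-234, 828157)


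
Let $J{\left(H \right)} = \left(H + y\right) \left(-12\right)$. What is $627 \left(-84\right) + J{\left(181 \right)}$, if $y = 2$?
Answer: $-54864$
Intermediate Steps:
$J{\left(H \right)} = -24 - 12 H$ ($J{\left(H \right)} = \left(H + 2\right) \left(-12\right) = \left(2 + H\right) \left(-12\right) = -24 - 12 H$)
$627 \left(-84\right) + J{\left(181 \right)} = 627 \left(-84\right) - 2196 = -52668 - 2196 = -54864$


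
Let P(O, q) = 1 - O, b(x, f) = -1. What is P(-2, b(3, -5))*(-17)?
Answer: -51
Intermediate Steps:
P(-2, b(3, -5))*(-17) = (1 - 1*(-2))*(-17) = (1 + 2)*(-17) = 3*(-17) = -51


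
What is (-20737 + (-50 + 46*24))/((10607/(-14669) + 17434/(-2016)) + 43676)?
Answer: -291039766416/645670148423 ≈ -0.45076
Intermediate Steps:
(-20737 + (-50 + 46*24))/((10607/(-14669) + 17434/(-2016)) + 43676) = (-20737 + (-50 + 1104))/((10607*(-1/14669) + 17434*(-1/2016)) + 43676) = (-20737 + 1054)/((-10607/14669 - 8717/1008) + 43676) = -19683/(-138561529/14786352 + 43676) = -19683/645670148423/14786352 = -19683*14786352/645670148423 = -291039766416/645670148423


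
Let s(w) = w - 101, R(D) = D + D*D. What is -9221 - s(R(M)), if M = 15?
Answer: -9360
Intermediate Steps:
R(D) = D + D**2
s(w) = -101 + w
-9221 - s(R(M)) = -9221 - (-101 + 15*(1 + 15)) = -9221 - (-101 + 15*16) = -9221 - (-101 + 240) = -9221 - 1*139 = -9221 - 139 = -9360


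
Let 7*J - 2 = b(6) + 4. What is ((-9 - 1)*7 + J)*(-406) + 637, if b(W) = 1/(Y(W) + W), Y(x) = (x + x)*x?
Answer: 1119622/39 ≈ 28708.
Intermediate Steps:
Y(x) = 2*x² (Y(x) = (2*x)*x = 2*x²)
b(W) = 1/(W + 2*W²) (b(W) = 1/(2*W² + W) = 1/(W + 2*W²))
J = 67/78 (J = 2/7 + (1/(6*(1 + 2*6)) + 4)/7 = 2/7 + (1/(6*(1 + 12)) + 4)/7 = 2/7 + ((⅙)/13 + 4)/7 = 2/7 + ((⅙)*(1/13) + 4)/7 = 2/7 + (1/78 + 4)/7 = 2/7 + (⅐)*(313/78) = 2/7 + 313/546 = 67/78 ≈ 0.85897)
((-9 - 1)*7 + J)*(-406) + 637 = ((-9 - 1)*7 + 67/78)*(-406) + 637 = (-10*7 + 67/78)*(-406) + 637 = (-70 + 67/78)*(-406) + 637 = -5393/78*(-406) + 637 = 1094779/39 + 637 = 1119622/39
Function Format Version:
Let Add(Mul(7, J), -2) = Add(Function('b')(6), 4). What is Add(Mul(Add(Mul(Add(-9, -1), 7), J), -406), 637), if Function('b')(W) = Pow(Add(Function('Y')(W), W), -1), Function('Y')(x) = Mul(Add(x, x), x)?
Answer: Rational(1119622, 39) ≈ 28708.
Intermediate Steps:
Function('Y')(x) = Mul(2, Pow(x, 2)) (Function('Y')(x) = Mul(Mul(2, x), x) = Mul(2, Pow(x, 2)))
Function('b')(W) = Pow(Add(W, Mul(2, Pow(W, 2))), -1) (Function('b')(W) = Pow(Add(Mul(2, Pow(W, 2)), W), -1) = Pow(Add(W, Mul(2, Pow(W, 2))), -1))
J = Rational(67, 78) (J = Add(Rational(2, 7), Mul(Rational(1, 7), Add(Mul(Pow(6, -1), Pow(Add(1, Mul(2, 6)), -1)), 4))) = Add(Rational(2, 7), Mul(Rational(1, 7), Add(Mul(Rational(1, 6), Pow(Add(1, 12), -1)), 4))) = Add(Rational(2, 7), Mul(Rational(1, 7), Add(Mul(Rational(1, 6), Pow(13, -1)), 4))) = Add(Rational(2, 7), Mul(Rational(1, 7), Add(Mul(Rational(1, 6), Rational(1, 13)), 4))) = Add(Rational(2, 7), Mul(Rational(1, 7), Add(Rational(1, 78), 4))) = Add(Rational(2, 7), Mul(Rational(1, 7), Rational(313, 78))) = Add(Rational(2, 7), Rational(313, 546)) = Rational(67, 78) ≈ 0.85897)
Add(Mul(Add(Mul(Add(-9, -1), 7), J), -406), 637) = Add(Mul(Add(Mul(Add(-9, -1), 7), Rational(67, 78)), -406), 637) = Add(Mul(Add(Mul(-10, 7), Rational(67, 78)), -406), 637) = Add(Mul(Add(-70, Rational(67, 78)), -406), 637) = Add(Mul(Rational(-5393, 78), -406), 637) = Add(Rational(1094779, 39), 637) = Rational(1119622, 39)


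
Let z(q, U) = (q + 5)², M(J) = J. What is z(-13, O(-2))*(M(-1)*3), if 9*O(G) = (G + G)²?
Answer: -192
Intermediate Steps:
O(G) = 4*G²/9 (O(G) = (G + G)²/9 = (2*G)²/9 = (4*G²)/9 = 4*G²/9)
z(q, U) = (5 + q)²
z(-13, O(-2))*(M(-1)*3) = (5 - 13)²*(-1*3) = (-8)²*(-3) = 64*(-3) = -192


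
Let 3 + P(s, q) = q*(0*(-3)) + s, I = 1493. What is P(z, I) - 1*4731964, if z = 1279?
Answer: -4730688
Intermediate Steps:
P(s, q) = -3 + s (P(s, q) = -3 + (q*(0*(-3)) + s) = -3 + (q*0 + s) = -3 + (0 + s) = -3 + s)
P(z, I) - 1*4731964 = (-3 + 1279) - 1*4731964 = 1276 - 4731964 = -4730688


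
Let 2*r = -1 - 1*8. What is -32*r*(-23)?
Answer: -3312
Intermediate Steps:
r = -9/2 (r = (-1 - 1*8)/2 = (-1 - 8)/2 = (½)*(-9) = -9/2 ≈ -4.5000)
-32*r*(-23) = -32*(-9/2)*(-23) = 144*(-23) = -3312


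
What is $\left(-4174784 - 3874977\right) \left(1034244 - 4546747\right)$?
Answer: $28274809661783$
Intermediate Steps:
$\left(-4174784 - 3874977\right) \left(1034244 - 4546747\right) = \left(-8049761\right) \left(-3512503\right) = 28274809661783$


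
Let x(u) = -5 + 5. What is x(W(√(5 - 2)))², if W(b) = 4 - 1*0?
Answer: 0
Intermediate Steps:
W(b) = 4 (W(b) = 4 + 0 = 4)
x(u) = 0
x(W(√(5 - 2)))² = 0² = 0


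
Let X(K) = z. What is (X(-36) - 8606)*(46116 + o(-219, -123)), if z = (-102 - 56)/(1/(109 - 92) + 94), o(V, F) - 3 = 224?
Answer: -637850222240/1599 ≈ -3.9891e+8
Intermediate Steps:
o(V, F) = 227 (o(V, F) = 3 + 224 = 227)
z = -2686/1599 (z = -158/(1/17 + 94) = -158/1599/17 = -158*17/1599 = -2686/1599 ≈ -1.6798)
X(K) = -2686/1599
(X(-36) - 8606)*(46116 + o(-219, -123)) = (-2686/1599 - 8606)*(46116 + 227) = -13763680/1599*46343 = -637850222240/1599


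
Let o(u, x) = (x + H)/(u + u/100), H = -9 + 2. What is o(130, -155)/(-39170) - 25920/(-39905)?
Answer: 26662713786/41046450601 ≈ 0.64957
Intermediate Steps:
H = -7
o(u, x) = 100*(-7 + x)/(101*u) (o(u, x) = (x - 7)/(u + u/100) = (-7 + x)/(u + u*(1/100)) = (-7 + x)/(u + u/100) = (-7 + x)/((101*u/100)) = (-7 + x)*(100/(101*u)) = 100*(-7 + x)/(101*u))
o(130, -155)/(-39170) - 25920/(-39905) = ((100/101)*(-7 - 155)/130)/(-39170) - 25920/(-39905) = ((100/101)*(1/130)*(-162))*(-1/39170) - 25920*(-1/39905) = -1620/1313*(-1/39170) + 5184/7981 = 162/5143021 + 5184/7981 = 26662713786/41046450601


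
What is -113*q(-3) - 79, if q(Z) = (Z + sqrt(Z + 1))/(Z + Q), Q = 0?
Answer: -192 + 113*I*sqrt(2)/3 ≈ -192.0 + 53.269*I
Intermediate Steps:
q(Z) = (Z + sqrt(1 + Z))/Z (q(Z) = (Z + sqrt(Z + 1))/(Z + 0) = (Z + sqrt(1 + Z))/Z)
-113*q(-3) - 79 = -113*(-3 + sqrt(1 - 3))/(-3) - 79 = -(-113)*(-3 + sqrt(-2))/3 - 79 = -(-113)*(-3 + I*sqrt(2))/3 - 79 = -113*(1 - I*sqrt(2)/3) - 79 = (-113 + 113*I*sqrt(2)/3) - 79 = -192 + 113*I*sqrt(2)/3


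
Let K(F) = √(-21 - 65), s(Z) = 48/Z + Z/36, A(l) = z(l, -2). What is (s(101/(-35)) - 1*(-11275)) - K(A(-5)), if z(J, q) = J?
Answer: 1432729499/127260 - I*√86 ≈ 11258.0 - 9.2736*I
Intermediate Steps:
A(l) = l
s(Z) = 48/Z + Z/36 (s(Z) = 48/Z + Z*(1/36) = 48/Z + Z/36)
K(F) = I*√86 (K(F) = √(-86) = I*√86)
(s(101/(-35)) - 1*(-11275)) - K(A(-5)) = ((48/((101/(-35))) + (101/(-35))/36) - 1*(-11275)) - I*√86 = ((48/((101*(-1/35))) + (101*(-1/35))/36) + 11275) - I*√86 = ((48/(-101/35) + (1/36)*(-101/35)) + 11275) - I*√86 = ((48*(-35/101) - 101/1260) + 11275) - I*√86 = ((-1680/101 - 101/1260) + 11275) - I*√86 = (-2127001/127260 + 11275) - I*√86 = 1432729499/127260 - I*√86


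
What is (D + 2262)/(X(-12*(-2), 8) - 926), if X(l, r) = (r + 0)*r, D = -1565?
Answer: -697/862 ≈ -0.80858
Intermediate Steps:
X(l, r) = r² (X(l, r) = r*r = r²)
(D + 2262)/(X(-12*(-2), 8) - 926) = (-1565 + 2262)/(8² - 926) = 697/(64 - 926) = 697/(-862) = 697*(-1/862) = -697/862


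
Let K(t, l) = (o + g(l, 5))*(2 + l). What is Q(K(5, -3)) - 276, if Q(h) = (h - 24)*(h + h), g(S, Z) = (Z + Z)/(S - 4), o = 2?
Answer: -12148/49 ≈ -247.92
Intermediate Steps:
g(S, Z) = 2*Z/(-4 + S) (g(S, Z) = (2*Z)/(-4 + S) = 2*Z/(-4 + S))
K(t, l) = (2 + l)*(2 + 10/(-4 + l)) (K(t, l) = (2 + 2*5/(-4 + l))*(2 + l) = (2 + 10/(-4 + l))*(2 + l) = (2 + l)*(2 + 10/(-4 + l)))
Q(h) = 2*h*(-24 + h) (Q(h) = (-24 + h)*(2*h) = 2*h*(-24 + h))
Q(K(5, -3)) - 276 = 2*(2*(2 + (-3)² + 3*(-3))/(-4 - 3))*(-24 + 2*(2 + (-3)² + 3*(-3))/(-4 - 3)) - 276 = 2*(2*(2 + 9 - 9)/(-7))*(-24 + 2*(2 + 9 - 9)/(-7)) - 276 = 2*(2*(-⅐)*2)*(-24 + 2*(-⅐)*2) - 276 = 2*(-4/7)*(-24 - 4/7) - 276 = 2*(-4/7)*(-172/7) - 276 = 1376/49 - 276 = -12148/49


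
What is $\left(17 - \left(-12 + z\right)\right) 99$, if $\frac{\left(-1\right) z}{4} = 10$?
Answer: $6831$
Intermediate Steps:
$z = -40$ ($z = \left(-4\right) 10 = -40$)
$\left(17 - \left(-12 + z\right)\right) 99 = \left(17 + \left(12 - -40\right)\right) 99 = \left(17 + \left(12 + 40\right)\right) 99 = \left(17 + 52\right) 99 = 69 \cdot 99 = 6831$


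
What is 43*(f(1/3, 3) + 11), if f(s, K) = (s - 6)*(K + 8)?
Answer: -6622/3 ≈ -2207.3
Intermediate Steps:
f(s, K) = (-6 + s)*(8 + K)
43*(f(1/3, 3) + 11) = 43*((-48 - 6*3 + 8/3 + 3/3) + 11) = 43*((-48 - 18 + 8*(⅓) + 3*(⅓)) + 11) = 43*((-48 - 18 + 8/3 + 1) + 11) = 43*(-187/3 + 11) = 43*(-154/3) = -6622/3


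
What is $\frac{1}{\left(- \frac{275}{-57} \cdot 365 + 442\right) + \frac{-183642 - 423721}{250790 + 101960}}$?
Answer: $\frac{20106750}{44259845059} \approx 0.00045429$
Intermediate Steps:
$\frac{1}{\left(- \frac{275}{-57} \cdot 365 + 442\right) + \frac{-183642 - 423721}{250790 + 101960}} = \frac{1}{\left(\left(-275\right) \left(- \frac{1}{57}\right) 365 + 442\right) - \frac{607363}{352750}} = \frac{1}{\left(\frac{275}{57} \cdot 365 + 442\right) - \frac{607363}{352750}} = \frac{1}{\left(\frac{100375}{57} + 442\right) - \frac{607363}{352750}} = \frac{1}{\frac{125569}{57} - \frac{607363}{352750}} = \frac{1}{\frac{44259845059}{20106750}} = \frac{20106750}{44259845059}$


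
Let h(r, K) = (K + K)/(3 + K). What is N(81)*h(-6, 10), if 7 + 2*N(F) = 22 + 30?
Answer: 450/13 ≈ 34.615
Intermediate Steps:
h(r, K) = 2*K/(3 + K) (h(r, K) = (2*K)/(3 + K) = 2*K/(3 + K))
N(F) = 45/2 (N(F) = -7/2 + (22 + 30)/2 = -7/2 + (½)*52 = -7/2 + 26 = 45/2)
N(81)*h(-6, 10) = 45*(2*10/(3 + 10))/2 = 45*(2*10/13)/2 = 45*(2*10*(1/13))/2 = (45/2)*(20/13) = 450/13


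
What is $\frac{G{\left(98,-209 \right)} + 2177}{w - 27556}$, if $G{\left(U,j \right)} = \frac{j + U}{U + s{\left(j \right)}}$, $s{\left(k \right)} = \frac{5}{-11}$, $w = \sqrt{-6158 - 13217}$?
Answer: $- \frac{1738783600}{22021222819} - \frac{1577500 i \sqrt{31}}{22021222819} \approx -0.078959 - 0.00039885 i$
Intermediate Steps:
$w = 25 i \sqrt{31}$ ($w = \sqrt{-19375} = 25 i \sqrt{31} \approx 139.19 i$)
$s{\left(k \right)} = - \frac{5}{11}$ ($s{\left(k \right)} = 5 \left(- \frac{1}{11}\right) = - \frac{5}{11}$)
$G{\left(U,j \right)} = \frac{U + j}{- \frac{5}{11} + U}$ ($G{\left(U,j \right)} = \frac{j + U}{U - \frac{5}{11}} = \frac{U + j}{- \frac{5}{11} + U}$)
$\frac{G{\left(98,-209 \right)} + 2177}{w - 27556} = \frac{\frac{11 \left(98 - 209\right)}{-5 + 11 \cdot 98} + 2177}{25 i \sqrt{31} - 27556} = \frac{11 \frac{1}{-5 + 1078} \left(-111\right) + 2177}{-27556 + 25 i \sqrt{31}} = \frac{11 \cdot \frac{1}{1073} \left(-111\right) + 2177}{-27556 + 25 i \sqrt{31}} = \frac{- \frac{33}{29} + 2177}{-27556 + 25 i \sqrt{31}} = \frac{63100}{29 \left(-27556 + 25 i \sqrt{31}\right)}$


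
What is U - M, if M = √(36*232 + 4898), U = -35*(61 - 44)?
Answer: -595 - 5*√530 ≈ -710.11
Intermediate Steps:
U = -595 (U = -35*17 = -595)
M = 5*√530 (M = √(8352 + 4898) = √13250 = 5*√530 ≈ 115.11)
U - M = -595 - 5*√530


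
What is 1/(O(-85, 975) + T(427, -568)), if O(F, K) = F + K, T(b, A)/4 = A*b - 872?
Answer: -1/972742 ≈ -1.0280e-6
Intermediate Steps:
T(b, A) = -3488 + 4*A*b (T(b, A) = 4*(A*b - 872) = 4*(-872 + A*b) = -3488 + 4*A*b)
1/(O(-85, 975) + T(427, -568)) = 1/((-85 + 975) + (-3488 + 4*(-568)*427)) = 1/(890 + (-3488 - 970144)) = 1/(890 - 973632) = 1/(-972742) = -1/972742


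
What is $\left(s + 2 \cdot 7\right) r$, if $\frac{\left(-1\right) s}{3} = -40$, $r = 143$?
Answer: $19162$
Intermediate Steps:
$s = 120$ ($s = \left(-3\right) \left(-40\right) = 120$)
$\left(s + 2 \cdot 7\right) r = \left(120 + 2 \cdot 7\right) 143 = \left(120 + 14\right) 143 = 134 \cdot 143 = 19162$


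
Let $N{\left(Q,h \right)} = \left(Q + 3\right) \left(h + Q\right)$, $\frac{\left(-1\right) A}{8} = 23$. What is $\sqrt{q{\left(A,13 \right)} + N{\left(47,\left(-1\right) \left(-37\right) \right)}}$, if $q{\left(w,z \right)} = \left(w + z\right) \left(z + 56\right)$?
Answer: $i \sqrt{7599} \approx 87.172 i$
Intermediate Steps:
$A = -184$ ($A = \left(-8\right) 23 = -184$)
$q{\left(w,z \right)} = \left(56 + z\right) \left(w + z\right)$ ($q{\left(w,z \right)} = \left(w + z\right) \left(56 + z\right) = \left(56 + z\right) \left(w + z\right)$)
$N{\left(Q,h \right)} = \left(3 + Q\right) \left(Q + h\right)$
$\sqrt{q{\left(A,13 \right)} + N{\left(47,\left(-1\right) \left(-37\right) \right)}} = \sqrt{\left(13^{2} + 56 \left(-184\right) + 56 \cdot 13 - 2392\right) + \left(47^{2} + 3 \cdot 47 + 3 \left(\left(-1\right) \left(-37\right)\right) + 47 \left(\left(-1\right) \left(-37\right)\right)\right)} = \sqrt{\left(169 - 10304 + 728 - 2392\right) + \left(2209 + 141 + 3 \cdot 37 + 47 \cdot 37\right)} = \sqrt{-11799 + \left(2209 + 141 + 111 + 1739\right)} = \sqrt{-11799 + 4200} = \sqrt{-7599} = i \sqrt{7599}$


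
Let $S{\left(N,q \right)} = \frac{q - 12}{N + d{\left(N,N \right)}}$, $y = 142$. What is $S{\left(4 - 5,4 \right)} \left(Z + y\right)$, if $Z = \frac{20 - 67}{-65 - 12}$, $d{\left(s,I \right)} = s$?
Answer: $\frac{43924}{77} \approx 570.44$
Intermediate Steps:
$S{\left(N,q \right)} = \frac{-12 + q}{2 N}$ ($S{\left(N,q \right)} = \frac{q - 12}{N + N} = \frac{-12 + q}{2 N}$)
$Z = \frac{47}{77}$ ($Z = - \frac{47}{-77} = \left(-47\right) \left(- \frac{1}{77}\right) = \frac{47}{77} \approx 0.61039$)
$S{\left(4 - 5,4 \right)} \left(Z + y\right) = \frac{-12 + 4}{2 \left(4 - 5\right)} \left(\frac{47}{77} + 142\right) = \frac{1}{2} \frac{1}{4 - 5} \left(-8\right) \frac{10981}{77} = \frac{1}{2} \frac{1}{-1} \left(-8\right) \frac{10981}{77} = \frac{1}{2} \left(-1\right) \left(-8\right) \frac{10981}{77} = 4 \cdot \frac{10981}{77} = \frac{43924}{77}$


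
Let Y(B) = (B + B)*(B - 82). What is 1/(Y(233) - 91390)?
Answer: -1/21024 ≈ -4.7565e-5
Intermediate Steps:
Y(B) = 2*B*(-82 + B) (Y(B) = (2*B)*(-82 + B) = 2*B*(-82 + B))
1/(Y(233) - 91390) = 1/(2*233*(-82 + 233) - 91390) = 1/(2*233*151 - 91390) = 1/(70366 - 91390) = 1/(-21024) = -1/21024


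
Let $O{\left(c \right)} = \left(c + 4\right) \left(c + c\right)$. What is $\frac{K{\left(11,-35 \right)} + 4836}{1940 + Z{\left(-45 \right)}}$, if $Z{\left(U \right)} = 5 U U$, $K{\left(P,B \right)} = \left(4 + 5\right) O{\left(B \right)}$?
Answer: $\frac{24366}{12065} \approx 2.0196$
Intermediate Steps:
$O{\left(c \right)} = 2 c \left(4 + c\right)$ ($O{\left(c \right)} = \left(4 + c\right) 2 c = 2 c \left(4 + c\right)$)
$K{\left(P,B \right)} = 18 B \left(4 + B\right)$ ($K{\left(P,B \right)} = \left(4 + 5\right) 2 B \left(4 + B\right) = 9 \cdot 2 B \left(4 + B\right) = 18 B \left(4 + B\right)$)
$Z{\left(U \right)} = 5 U^{2}$
$\frac{K{\left(11,-35 \right)} + 4836}{1940 + Z{\left(-45 \right)}} = \frac{18 \left(-35\right) \left(4 - 35\right) + 4836}{1940 + 5 \left(-45\right)^{2}} = \frac{18 \left(-35\right) \left(-31\right) + 4836}{1940 + 5 \cdot 2025} = \frac{19530 + 4836}{1940 + 10125} = \frac{24366}{12065}$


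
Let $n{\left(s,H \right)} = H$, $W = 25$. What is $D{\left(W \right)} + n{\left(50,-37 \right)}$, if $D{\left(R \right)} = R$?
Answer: $-12$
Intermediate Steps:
$D{\left(W \right)} + n{\left(50,-37 \right)} = 25 - 37 = -12$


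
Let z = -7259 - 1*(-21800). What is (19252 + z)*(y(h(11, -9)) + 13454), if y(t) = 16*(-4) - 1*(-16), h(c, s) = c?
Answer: 453028958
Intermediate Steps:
y(t) = -48 (y(t) = -64 + 16 = -48)
z = 14541 (z = -7259 + 21800 = 14541)
(19252 + z)*(y(h(11, -9)) + 13454) = (19252 + 14541)*(-48 + 13454) = 33793*13406 = 453028958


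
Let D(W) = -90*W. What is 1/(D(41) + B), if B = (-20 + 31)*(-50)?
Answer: -1/4240 ≈ -0.00023585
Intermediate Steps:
B = -550 (B = 11*(-50) = -550)
1/(D(41) + B) = 1/(-90*41 - 550) = 1/(-3690 - 550) = 1/(-4240) = -1/4240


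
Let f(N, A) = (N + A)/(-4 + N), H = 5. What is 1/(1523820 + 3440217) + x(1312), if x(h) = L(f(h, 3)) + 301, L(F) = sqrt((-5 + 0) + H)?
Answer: 1494175138/4964037 ≈ 301.00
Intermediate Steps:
f(N, A) = (A + N)/(-4 + N)
L(F) = 0 (L(F) = sqrt((-5 + 0) + 5) = sqrt(-5 + 5) = sqrt(0) = 0)
x(h) = 301 (x(h) = 0 + 301 = 301)
1/(1523820 + 3440217) + x(1312) = 1/(1523820 + 3440217) + 301 = 1/4964037 + 301 = 1494175138/4964037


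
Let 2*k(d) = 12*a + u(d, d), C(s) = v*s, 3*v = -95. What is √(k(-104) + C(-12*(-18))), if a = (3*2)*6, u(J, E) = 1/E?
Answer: I*√17911309/52 ≈ 81.388*I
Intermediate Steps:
v = -95/3 (v = (⅓)*(-95) = -95/3 ≈ -31.667)
a = 36 (a = 6*6 = 36)
C(s) = -95*s/3
k(d) = 216 + 1/(2*d) (k(d) = (12*36 + 1/d)/2 = (432 + 1/d)/2 = 216 + 1/(2*d))
√(k(-104) + C(-12*(-18))) = √((216 + (½)/(-104)) - (-380)*(-18)) = √((216 + (½)*(-1/104)) - 95/3*216) = √((216 - 1/208) - 6840) = √(44927/208 - 6840) = √(-1377793/208) = I*√17911309/52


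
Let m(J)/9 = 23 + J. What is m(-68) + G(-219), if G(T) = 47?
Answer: -358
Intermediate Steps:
m(J) = 207 + 9*J (m(J) = 9*(23 + J) = 207 + 9*J)
m(-68) + G(-219) = (207 + 9*(-68)) + 47 = (207 - 612) + 47 = -405 + 47 = -358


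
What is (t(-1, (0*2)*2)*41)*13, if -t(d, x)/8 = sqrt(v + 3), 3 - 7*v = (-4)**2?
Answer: -8528*sqrt(14)/7 ≈ -4558.4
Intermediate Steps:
v = -13/7 (v = 3/7 - 1/7*(-4)**2 = 3/7 - 1/7*16 = 3/7 - 16/7 = -13/7 ≈ -1.8571)
t(d, x) = -16*sqrt(14)/7 (t(d, x) = -8*sqrt(-13/7 + 3) = -16*sqrt(14)/7)
(t(-1, (0*2)*2)*41)*13 = (-16*sqrt(14)/7*41)*13 = -656*sqrt(14)/7*13 = -8528*sqrt(14)/7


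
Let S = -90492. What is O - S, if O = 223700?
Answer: 314192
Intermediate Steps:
O - S = 223700 - 1*(-90492) = 223700 + 90492 = 314192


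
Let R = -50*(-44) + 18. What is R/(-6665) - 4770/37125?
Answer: -507268/1099725 ≈ -0.46127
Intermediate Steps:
R = 2218 (R = 2200 + 18 = 2218)
R/(-6665) - 4770/37125 = 2218/(-6665) - 4770/37125 = 2218*(-1/6665) - 4770*1/37125 = -2218/6665 - 106/825 = -507268/1099725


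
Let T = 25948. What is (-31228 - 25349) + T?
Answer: -30629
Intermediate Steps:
(-31228 - 25349) + T = (-31228 - 25349) + 25948 = -56577 + 25948 = -30629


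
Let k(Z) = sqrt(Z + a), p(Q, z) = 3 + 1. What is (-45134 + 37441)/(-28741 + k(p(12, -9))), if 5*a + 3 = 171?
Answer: 1105522565/4130225217 + 15386*sqrt(235)/4130225217 ≈ 0.26772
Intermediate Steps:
a = 168/5 (a = -3/5 + (1/5)*171 = -3/5 + 171/5 = 168/5 ≈ 33.600)
p(Q, z) = 4
k(Z) = sqrt(168/5 + Z) (k(Z) = sqrt(Z + 168/5) = sqrt(168/5 + Z))
(-45134 + 37441)/(-28741 + k(p(12, -9))) = (-45134 + 37441)/(-28741 + sqrt(840 + 25*4)/5) = -7693/(-28741 + sqrt(840 + 100)/5) = -7693/(-28741 + sqrt(940)/5) = -7693/(-28741 + (2*sqrt(235))/5) = -7693/(-28741 + 2*sqrt(235)/5)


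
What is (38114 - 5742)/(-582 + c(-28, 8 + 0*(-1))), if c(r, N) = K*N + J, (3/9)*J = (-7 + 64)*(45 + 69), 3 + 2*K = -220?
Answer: 8093/4505 ≈ 1.7964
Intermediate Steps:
K = -223/2 (K = -3/2 + (½)*(-220) = -3/2 - 110 = -223/2 ≈ -111.50)
J = 19494 (J = 3*((-7 + 64)*(45 + 69)) = 3*(57*114) = 3*6498 = 19494)
c(r, N) = 19494 - 223*N/2 (c(r, N) = -223*N/2 + 19494 = 19494 - 223*N/2)
(38114 - 5742)/(-582 + c(-28, 8 + 0*(-1))) = (38114 - 5742)/(-582 + (19494 - 223*(8 + 0*(-1))/2)) = 32372/(-582 + (19494 - 223*(8 + 0)/2)) = 32372/(-582 + (19494 - 223/2*8)) = 32372/(-582 + (19494 - 892)) = 32372/(-582 + 18602) = 32372/18020 = 32372*(1/18020) = 8093/4505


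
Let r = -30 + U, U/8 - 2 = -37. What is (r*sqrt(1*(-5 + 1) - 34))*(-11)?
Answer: 3410*I*sqrt(38) ≈ 21021.0*I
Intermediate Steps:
U = -280 (U = 16 + 8*(-37) = 16 - 296 = -280)
r = -310 (r = -30 - 280 = -310)
(r*sqrt(1*(-5 + 1) - 34))*(-11) = -310*sqrt(1*(-5 + 1) - 34)*(-11) = -310*sqrt(1*(-4) - 34)*(-11) = -310*sqrt(-4 - 34)*(-11) = -310*I*sqrt(38)*(-11) = 3410*I*sqrt(38)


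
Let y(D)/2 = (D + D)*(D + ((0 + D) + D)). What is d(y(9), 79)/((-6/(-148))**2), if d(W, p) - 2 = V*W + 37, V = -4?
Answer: -7025708/3 ≈ -2.3419e+6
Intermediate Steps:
y(D) = 12*D**2 (y(D) = 2*((D + D)*(D + ((0 + D) + D))) = 2*((2*D)*(D + (D + D))) = 2*((2*D)*(D + 2*D)) = 2*((2*D)*(3*D)) = 2*(6*D**2) = 12*D**2)
d(W, p) = 39 - 4*W (d(W, p) = 2 + (-4*W + 37) = 2 + (37 - 4*W) = 39 - 4*W)
d(y(9), 79)/((-6/(-148))**2) = (39 - 48*9**2)/((-6/(-148))**2) = (39 - 48*81)/((-6*(-1/148))**2) = (39 - 4*972)/((3/74)**2) = (39 - 3888)/(9/5476) = -3849*5476/9 = -7025708/3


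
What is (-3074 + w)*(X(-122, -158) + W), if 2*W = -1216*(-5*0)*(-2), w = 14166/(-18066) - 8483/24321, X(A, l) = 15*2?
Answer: -2251936164880/24410177 ≈ -92254.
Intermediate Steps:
X(A, l) = 30
w = -82964194/73230531 (w = 14166*(-1/18066) - 8483*1/24321 = -2361/3011 - 8483/24321 = -82964194/73230531 ≈ -1.1329)
W = 0 (W = (-1216*(-5*0)*(-2))/2 = (-0*(-2))/2 = (-1216*0)/2 = (1/2)*0 = 0)
(-3074 + w)*(X(-122, -158) + W) = (-3074 - 82964194/73230531)*(30 + 0) = -225193616488/73230531*30 = -2251936164880/24410177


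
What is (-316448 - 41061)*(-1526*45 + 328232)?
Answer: -92795751058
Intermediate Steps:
(-316448 - 41061)*(-1526*45 + 328232) = -357509*(-68670 + 328232) = -357509*259562 = -92795751058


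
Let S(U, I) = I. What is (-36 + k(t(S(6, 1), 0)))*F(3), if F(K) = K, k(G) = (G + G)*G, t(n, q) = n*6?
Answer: 108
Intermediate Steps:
t(n, q) = 6*n
k(G) = 2*G² (k(G) = (2*G)*G = 2*G²)
(-36 + k(t(S(6, 1), 0)))*F(3) = (-36 + 2*(6*1)²)*3 = (-36 + 2*6²)*3 = (-36 + 2*36)*3 = (-36 + 72)*3 = 36*3 = 108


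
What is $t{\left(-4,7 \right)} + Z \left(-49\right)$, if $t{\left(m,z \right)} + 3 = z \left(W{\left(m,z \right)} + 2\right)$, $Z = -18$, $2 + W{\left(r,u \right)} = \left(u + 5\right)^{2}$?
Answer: $1887$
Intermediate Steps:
$W{\left(r,u \right)} = -2 + \left(5 + u\right)^{2}$ ($W{\left(r,u \right)} = -2 + \left(u + 5\right)^{2} = -2 + \left(5 + u\right)^{2}$)
$t{\left(m,z \right)} = -3 + z \left(5 + z\right)^{2}$ ($t{\left(m,z \right)} = -3 + z \left(\left(-2 + \left(5 + z\right)^{2}\right) + 2\right) = -3 + z \left(5 + z\right)^{2}$)
$t{\left(-4,7 \right)} + Z \left(-49\right) = \left(-3 + 7 \left(5 + 7\right)^{2}\right) - -882 = \left(-3 + 7 \cdot 12^{2}\right) + 882 = \left(-3 + 7 \cdot 144\right) + 882 = \left(-3 + 1008\right) + 882 = 1005 + 882 = 1887$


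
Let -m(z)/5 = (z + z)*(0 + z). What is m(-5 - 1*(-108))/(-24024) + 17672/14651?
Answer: 10872949/1933932 ≈ 5.6222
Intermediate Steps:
m(z) = -10*z² (m(z) = -5*(z + z)*(0 + z) = -5*2*z*z = -10*z²)
m(-5 - 1*(-108))/(-24024) + 17672/14651 = -10*(-5 - 1*(-108))²/(-24024) + 17672/14651 = -10*(-5 + 108)²*(-1/24024) + 17672*(1/14651) = -10*103²*(-1/24024) + 17672/14651 = -10*10609*(-1/24024) + 17672/14651 = -106090*(-1/24024) + 17672/14651 = 53045/12012 + 17672/14651 = 10872949/1933932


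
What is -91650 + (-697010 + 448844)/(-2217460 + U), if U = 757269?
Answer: -133826256984/1460191 ≈ -91650.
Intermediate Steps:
-91650 + (-697010 + 448844)/(-2217460 + U) = -91650 + (-697010 + 448844)/(-2217460 + 757269) = -91650 - 248166/(-1460191) = -91650 - 248166*(-1/1460191) = -91650 + 248166/1460191 = -133826256984/1460191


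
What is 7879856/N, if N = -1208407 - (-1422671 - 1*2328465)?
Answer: 7879856/2542729 ≈ 3.0990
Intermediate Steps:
N = 2542729 (N = -1208407 - (-1422671 - 2328465) = -1208407 - 1*(-3751136) = -1208407 + 3751136 = 2542729)
7879856/N = 7879856/2542729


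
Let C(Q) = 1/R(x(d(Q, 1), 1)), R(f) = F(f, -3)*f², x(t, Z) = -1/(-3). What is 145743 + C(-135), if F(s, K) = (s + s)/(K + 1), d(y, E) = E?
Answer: 145716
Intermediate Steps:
x(t, Z) = ⅓ (x(t, Z) = -1*(-⅓) = ⅓)
F(s, K) = 2*s/(1 + K) (F(s, K) = (2*s)/(1 + K) = 2*s/(1 + K))
R(f) = -f³ (R(f) = (2*f/(1 - 3))*f² = (2*f/(-2))*f² = (2*f*(-½))*f² = (-f)*f² = -f³)
C(Q) = -27 (C(Q) = 1/(-(⅓)³) = 1/(-1*1/27) = 1/(-1/27) = -27)
145743 + C(-135) = 145743 - 27 = 145716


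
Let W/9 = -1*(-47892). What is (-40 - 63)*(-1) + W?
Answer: 431131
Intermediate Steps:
W = 431028 (W = 9*(-1*(-47892)) = 9*47892 = 431028)
(-40 - 63)*(-1) + W = (-40 - 63)*(-1) + 431028 = -103*(-1) + 431028 = 103 + 431028 = 431131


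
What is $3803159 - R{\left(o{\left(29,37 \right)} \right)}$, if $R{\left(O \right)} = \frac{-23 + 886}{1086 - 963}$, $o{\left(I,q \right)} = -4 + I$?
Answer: $\frac{467787694}{123} \approx 3.8032 \cdot 10^{6}$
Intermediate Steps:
$R{\left(O \right)} = \frac{863}{123}$
$3803159 - R{\left(o{\left(29,37 \right)} \right)} = 3803159 - \frac{863}{123} = \frac{467787694}{123}$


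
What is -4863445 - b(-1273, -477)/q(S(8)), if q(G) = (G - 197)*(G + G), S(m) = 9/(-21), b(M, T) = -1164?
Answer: -3360635742/691 ≈ -4.8634e+6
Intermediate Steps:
S(m) = -3/7 (S(m) = 9*(-1/21) = -3/7)
q(G) = 2*G*(-197 + G) (q(G) = (-197 + G)*(2*G) = 2*G*(-197 + G))
-4863445 - b(-1273, -477)/q(S(8)) = -4863445 - (-1164)/(2*(-3/7)*(-197 - 3/7)) = -4863445 - (-1164)/(2*(-3/7)*(-1382/7)) = -4863445 - (-1164)/8292/49 = -4863445 - (-1164)*49/8292 = -4863445 - 1*(-4753/691) = -4863445 + 4753/691 = -3360635742/691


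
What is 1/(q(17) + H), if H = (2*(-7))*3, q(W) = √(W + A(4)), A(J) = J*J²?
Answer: -1/33 ≈ -0.030303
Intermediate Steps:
A(J) = J³
q(W) = √(64 + W) (q(W) = √(W + 4³) = √(W + 64) = √(64 + W))
H = -42 (H = -14*3 = -42)
1/(q(17) + H) = 1/(√(64 + 17) - 42) = 1/(√81 - 42) = 1/(9 - 42) = 1/(-33) = -1/33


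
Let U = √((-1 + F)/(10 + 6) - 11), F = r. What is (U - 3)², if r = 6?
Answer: 9*(4 - I*√19)²/16 ≈ -1.6875 - 19.615*I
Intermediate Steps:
F = 6
U = 3*I*√19/4 (U = √((-1 + 6)/(10 + 6) - 11) = √(5/16 - 11) = √(-171/16) = 3*I*√19/4 ≈ 3.2692*I)
(U - 3)² = (3*I*√19/4 - 3)² = (-3 + 3*I*√19/4)²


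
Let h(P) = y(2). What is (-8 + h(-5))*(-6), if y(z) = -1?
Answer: 54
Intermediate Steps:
h(P) = -1
(-8 + h(-5))*(-6) = (-8 - 1)*(-6) = -9*(-6) = 54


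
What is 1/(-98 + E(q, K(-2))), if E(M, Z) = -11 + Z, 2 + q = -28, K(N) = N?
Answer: -1/111 ≈ -0.0090090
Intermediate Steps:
q = -30 (q = -2 - 28 = -30)
1/(-98 + E(q, K(-2))) = 1/(-98 + (-11 - 2)) = 1/(-98 - 13) = 1/(-111) = -1/111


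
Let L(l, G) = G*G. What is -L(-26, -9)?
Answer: -81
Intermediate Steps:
L(l, G) = G²
-L(-26, -9) = -1*(-9)² = -1*81 = -81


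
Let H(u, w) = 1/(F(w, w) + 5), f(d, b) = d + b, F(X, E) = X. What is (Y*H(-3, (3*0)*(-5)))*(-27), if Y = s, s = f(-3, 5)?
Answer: -54/5 ≈ -10.800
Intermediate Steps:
f(d, b) = b + d
s = 2 (s = 5 - 3 = 2)
H(u, w) = 1/(5 + w) (H(u, w) = 1/(w + 5) = 1/(5 + w))
Y = 2
(Y*H(-3, (3*0)*(-5)))*(-27) = (2/(5 + (3*0)*(-5)))*(-27) = (2/(5 + 0*(-5)))*(-27) = (2/(5 + 0))*(-27) = (2/5)*(-27) = (2*(⅕))*(-27) = (⅖)*(-27) = -54/5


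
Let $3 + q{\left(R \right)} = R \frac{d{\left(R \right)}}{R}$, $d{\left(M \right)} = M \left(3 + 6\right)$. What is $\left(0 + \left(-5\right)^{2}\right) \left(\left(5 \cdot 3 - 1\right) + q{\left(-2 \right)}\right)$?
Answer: $-175$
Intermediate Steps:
$d{\left(M \right)} = 9 M$ ($d{\left(M \right)} = M 9 = 9 M$)
$q{\left(R \right)} = -3 + 9 R$ ($q{\left(R \right)} = -3 + R \frac{9 R}{R} = -3 + R 9 = -3 + 9 R$)
$\left(0 + \left(-5\right)^{2}\right) \left(\left(5 \cdot 3 - 1\right) + q{\left(-2 \right)}\right) = \left(0 + \left(-5\right)^{2}\right) \left(\left(5 \cdot 3 - 1\right) + \left(-3 + 9 \left(-2\right)\right)\right) = \left(0 + 25\right) \left(\left(15 - 1\right) - 21\right) = 25 \left(14 - 21\right) = 25 \left(-7\right) = -175$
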